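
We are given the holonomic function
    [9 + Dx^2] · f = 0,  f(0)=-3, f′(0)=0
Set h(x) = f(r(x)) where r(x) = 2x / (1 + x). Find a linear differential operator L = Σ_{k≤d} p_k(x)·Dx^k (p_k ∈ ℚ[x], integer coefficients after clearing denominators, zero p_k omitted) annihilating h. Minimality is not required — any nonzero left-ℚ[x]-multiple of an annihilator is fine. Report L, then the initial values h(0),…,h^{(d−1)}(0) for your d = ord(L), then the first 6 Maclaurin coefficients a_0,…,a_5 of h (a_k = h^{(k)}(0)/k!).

f: a_k = -3, 0, 27/2, 0, -81/8, 0, …
Change of var in L_f (x↦r) gives L₀.
L = 36 + (2 + 6·x + 6·x^2 + 2·x^3)·Dx + (1 + 4·x + 6·x^2 + 4·x^3 + x^4)·Dx^2  (order 2).
h: a_k = -3, 0, 54, -108, 0, 432, …
ICs: h(0) = -3, h′(0) = 0.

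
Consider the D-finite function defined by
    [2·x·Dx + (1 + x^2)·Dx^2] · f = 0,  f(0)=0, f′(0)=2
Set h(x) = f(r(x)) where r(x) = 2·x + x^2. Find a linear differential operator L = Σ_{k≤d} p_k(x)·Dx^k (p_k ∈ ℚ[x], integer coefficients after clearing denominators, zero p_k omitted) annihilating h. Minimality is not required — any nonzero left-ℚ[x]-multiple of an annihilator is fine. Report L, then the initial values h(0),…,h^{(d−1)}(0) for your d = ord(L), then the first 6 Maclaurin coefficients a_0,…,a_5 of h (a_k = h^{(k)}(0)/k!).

f: a_k = 0, 2, 0, -2/3, 0, 2/5, …
Substitute x→r, Dx→(1/r')Dx; clear ⇒ L₀.
L = (-1 + 8·x + 16·x^2 + 12·x^3 + 3·x^4)·Dx + (1 + x + 4·x^2 + 8·x^3 + 5·x^4 + x^5)·Dx^2  (order 2).
h: a_k = 0, 4, 2, -16/3, -8, 44/5, …
ICs: h(0) = 0, h′(0) = 4.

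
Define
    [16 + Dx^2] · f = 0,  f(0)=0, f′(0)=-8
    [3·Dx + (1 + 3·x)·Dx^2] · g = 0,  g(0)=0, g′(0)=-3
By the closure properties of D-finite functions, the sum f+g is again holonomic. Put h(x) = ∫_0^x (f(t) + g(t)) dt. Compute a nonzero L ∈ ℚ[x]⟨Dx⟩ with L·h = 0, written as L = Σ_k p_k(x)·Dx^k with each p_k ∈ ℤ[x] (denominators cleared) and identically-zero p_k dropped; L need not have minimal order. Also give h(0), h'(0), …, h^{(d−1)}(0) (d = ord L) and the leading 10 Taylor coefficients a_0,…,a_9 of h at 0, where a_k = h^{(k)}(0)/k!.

L = (1680 + 2304·x + 3456·x^2)·Dx^2 + (272 + 1584·x + 3456·x^2 + 3456·x^3)·Dx^3 + (105 + 144·x + 216·x^2)·Dx^4 + (17 + 99·x + 216·x^2 + 216·x^3)·Dx^5  (order 5).
h: a_k = 0, 0, -11/2, 3/2, 37/12, 81/20, -197/18, 243/14, -96367/2520, 729/8, …
ICs: h(0) = 0, h′(0) = 0, h′′(0) = -11, h′′′(0) = 9, h′′′′(0) = 74.

f: a_k = 0, -8, 0, 64/3, 0, -256/15, 0, 2048/315, 0, -4096/2835, …
g: a_k = 0, -3, 9/2, -9, 81/4, -243/5, 243/2, -2187/7, 6561/8, -2187, …
f+g: L₀ = lclm(L_f,L_g), ord ≤ 2+2.
h=∫₀ˣh₀: take L = L₀·Dx.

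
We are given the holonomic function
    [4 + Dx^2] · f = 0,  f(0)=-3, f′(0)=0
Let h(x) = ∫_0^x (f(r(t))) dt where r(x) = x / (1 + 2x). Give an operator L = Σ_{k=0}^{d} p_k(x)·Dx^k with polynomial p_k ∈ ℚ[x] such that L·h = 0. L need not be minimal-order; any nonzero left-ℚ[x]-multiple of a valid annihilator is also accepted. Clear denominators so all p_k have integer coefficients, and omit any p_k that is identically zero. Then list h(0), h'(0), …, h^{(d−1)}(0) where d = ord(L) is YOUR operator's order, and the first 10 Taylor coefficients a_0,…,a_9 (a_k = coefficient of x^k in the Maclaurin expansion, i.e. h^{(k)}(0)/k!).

L = 4·Dx + (4 + 24·x + 48·x^2 + 32·x^3)·Dx^2 + (1 + 8·x + 24·x^2 + 32·x^3 + 16·x^4)·Dx^3  (order 3).
h: a_k = 0, -3, 0, 2, -6, 14, -88/3, 6004/105, -522/5, 33398/189, …
ICs: h(0) = 0, h′(0) = -3, h′′(0) = 0.

f: a_k = -3, 0, 6, 0, -2, 0, 4/15, 0, -2/105, 0, …
L₀ from L_f via x↦r, Dx↦r'^{-1}Dx.
∫: right-multiply L₀ by Dx.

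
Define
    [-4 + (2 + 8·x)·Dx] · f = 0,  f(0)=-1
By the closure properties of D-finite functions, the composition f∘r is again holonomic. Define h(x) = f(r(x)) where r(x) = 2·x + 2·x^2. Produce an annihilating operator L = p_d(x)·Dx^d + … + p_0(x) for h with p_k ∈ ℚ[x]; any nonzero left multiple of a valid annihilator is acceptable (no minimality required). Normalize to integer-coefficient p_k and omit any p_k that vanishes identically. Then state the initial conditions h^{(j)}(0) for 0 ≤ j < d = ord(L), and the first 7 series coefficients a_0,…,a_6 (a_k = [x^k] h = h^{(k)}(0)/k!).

L = (-4 - 8·x) + (1 + 8·x + 8·x^2)·Dx  (order 1).
h: a_k = -1, -4, 4, -16, 72, -352, 1824, …
ICs: h(0) = -1.

f: a_k = -1, -2, 2, -4, 10, -28, 84, …
Substitute x→r, Dx→(1/r')Dx; clear ⇒ L₀.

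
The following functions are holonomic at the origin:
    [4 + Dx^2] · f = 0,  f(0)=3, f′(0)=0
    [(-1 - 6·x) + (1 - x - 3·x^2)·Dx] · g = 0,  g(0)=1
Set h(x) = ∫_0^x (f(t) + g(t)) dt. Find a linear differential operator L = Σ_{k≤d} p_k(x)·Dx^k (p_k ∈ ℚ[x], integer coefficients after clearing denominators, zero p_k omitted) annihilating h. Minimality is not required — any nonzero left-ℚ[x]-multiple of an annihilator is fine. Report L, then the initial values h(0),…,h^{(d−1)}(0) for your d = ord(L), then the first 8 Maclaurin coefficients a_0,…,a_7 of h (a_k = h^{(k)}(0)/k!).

f: a_k = 3, 0, -6, 0, 2, 0, -4/15, 0, …
g: a_k = 1, 1, 4, 7, 19, 40, 97, 217, …
Weyl lclm of L_f,L_g ⇒ L₀ (ord ≤ 3).
h=∫h₀ ⇒ L = L₀·Dx.
L = (-92 - 608·x - 512·x^2 - 1104·x^3 - 360·x^4 - 432·x^5)·Dx + (24 - 4·x - 24·x^2 - 80·x^3 - 180·x^4 - 216·x^5 - 216·x^6)·Dx^2 + (-23 - 152·x - 128·x^2 - 276·x^3 - 90·x^4 - 108·x^5)·Dx^3 + (6 - x - 6·x^2 - 20·x^3 - 45·x^4 - 54·x^5 - 54·x^6)·Dx^4  (order 4).
h: a_k = 0, 4, 1/2, -2/3, 7/4, 21/5, 20/3, 1451/105, …
ICs: h(0) = 0, h′(0) = 4, h′′(0) = 1, h′′′(0) = -4.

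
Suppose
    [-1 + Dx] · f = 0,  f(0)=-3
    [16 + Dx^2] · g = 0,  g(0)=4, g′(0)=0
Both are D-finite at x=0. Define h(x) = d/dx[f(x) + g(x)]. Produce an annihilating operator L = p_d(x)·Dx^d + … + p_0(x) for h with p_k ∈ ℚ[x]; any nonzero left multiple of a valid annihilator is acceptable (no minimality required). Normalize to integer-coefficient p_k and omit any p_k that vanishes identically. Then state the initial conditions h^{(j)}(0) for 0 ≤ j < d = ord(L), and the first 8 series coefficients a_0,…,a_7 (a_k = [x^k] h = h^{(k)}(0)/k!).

f: a_k = -3, -3, -3/2, -1/2, -1/8, -1/40, -1/240, -1/1680, …
g: a_k = 4, 0, -32, 0, 128/3, 0, -1024/45, 0, …
h₀=f+g: left-lcm gives L₀, ord ≤ 3.
h=h₀': d/dx-closure on L₀ ⇒ L.
L = 16 - 16·Dx + Dx^2 - Dx^3  (order 3).
h: a_k = -3, -67, -3/2, 1021/6, -1/8, -16387/120, -1/240, 262141/5040, …
ICs: h(0) = -3, h′(0) = -67, h′′(0) = -3.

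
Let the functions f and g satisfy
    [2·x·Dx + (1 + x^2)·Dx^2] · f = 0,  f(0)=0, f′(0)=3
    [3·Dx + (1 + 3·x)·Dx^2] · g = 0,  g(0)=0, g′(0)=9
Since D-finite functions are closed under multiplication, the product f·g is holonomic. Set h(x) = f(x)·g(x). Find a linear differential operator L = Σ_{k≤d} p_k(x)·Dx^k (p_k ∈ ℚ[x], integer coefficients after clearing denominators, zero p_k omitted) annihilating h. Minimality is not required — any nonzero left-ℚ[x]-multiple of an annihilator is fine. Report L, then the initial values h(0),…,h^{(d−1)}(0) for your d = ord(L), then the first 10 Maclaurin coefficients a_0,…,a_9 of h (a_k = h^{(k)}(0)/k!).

f: a_k = 0, 3, 0, -1, 0, 3/5, 0, -3/7, 0, 1/3, …
g: a_k = 0, 9, -27/2, 27, -243/4, 729/5, -729/2, 6561/7, -19683/8, 6561, …
L₀ := L_f ⊗_s L_g (sym. prod.), ord ≤ 4.
L = (264 + 1260·x + 1008·x^2 + 3420·x^3 + 3240·x^4 + 4212·x^5 + 324·x^7)·Dx + (178 + 660·x + 3828·x^2 + 7308·x^3 + 12960·x^4 + 10044·x^5 + 11340·x^6 + 324·x^7 + 1134·x^8)·Dx^2 + (132 + 608·x + 1728·x^2 + 4568·x^3 + 6456·x^4 + 8856·x^5 + 5184·x^6 + 5544·x^7 + 324·x^8 + 648·x^9)·Dx^3 + (13 + 102·x + 341·x^2 + 744·x^3 + 1138·x^4 + 1236·x^5 + 1386·x^6 + 648·x^7 + 657·x^8 + 54·x^9 + 81·x^10)·Dx^4  (order 4).
h: a_k = 0, 0, 27, -81/2, 72, -675/4, 2079/5, -20817/20, 13392/5, -1973241/280, …
ICs: h(0) = 0, h′(0) = 0, h′′(0) = 54, h′′′(0) = -243.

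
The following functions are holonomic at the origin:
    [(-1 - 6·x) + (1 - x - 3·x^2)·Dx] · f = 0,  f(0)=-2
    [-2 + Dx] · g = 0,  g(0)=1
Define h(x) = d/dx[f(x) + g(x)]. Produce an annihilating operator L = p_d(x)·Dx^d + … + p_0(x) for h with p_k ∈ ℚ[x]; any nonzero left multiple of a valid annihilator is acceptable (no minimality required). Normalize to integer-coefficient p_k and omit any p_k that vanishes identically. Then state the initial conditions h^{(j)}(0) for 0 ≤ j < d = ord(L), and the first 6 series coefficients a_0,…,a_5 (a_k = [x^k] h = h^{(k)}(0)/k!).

L = (26 + 268·x + 300·x^2 + 864·x^3 + 324·x^4) + (-19 - 136·x - 196·x^2 - 372·x^3 + 90·x^4 + 108·x^5)·Dx + (3 + x + 23·x^2 - 30·x^3 - 126·x^4 - 54·x^5)·Dx^2  (order 2).
h: a_k = 0, -12, -38, -448/3, -1196/3, -17452/15, …
ICs: h(0) = 0, h′(0) = -12.

f: a_k = -2, -2, -8, -14, -38, -80, …
g: a_k = 1, 2, 2, 4/3, 2/3, 4/15, …
L₀ := lclm(L_f,L_g); ord L₀ ≤ 1+1.
h=h₀': d/dx-closure on L₀ ⇒ L.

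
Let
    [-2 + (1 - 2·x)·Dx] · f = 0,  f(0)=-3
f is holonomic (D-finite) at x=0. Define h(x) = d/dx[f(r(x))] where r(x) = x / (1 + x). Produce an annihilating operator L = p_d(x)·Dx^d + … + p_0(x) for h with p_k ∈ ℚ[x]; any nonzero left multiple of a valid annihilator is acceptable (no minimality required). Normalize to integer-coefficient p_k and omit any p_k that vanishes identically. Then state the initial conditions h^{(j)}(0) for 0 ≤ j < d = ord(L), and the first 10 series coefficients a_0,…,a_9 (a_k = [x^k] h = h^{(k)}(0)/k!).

L = 2 + (-1 + x)·Dx  (order 1).
h: a_k = -6, -12, -18, -24, -30, -36, -42, -48, -54, -60, …
ICs: h(0) = -6.

f: a_k = -3, -6, -12, -24, -48, -96, -192, -384, -768, -1536, …
L₀ from L_f via x↦r, Dx↦r'^{-1}Dx.
Derive L from L₀ (diff closure).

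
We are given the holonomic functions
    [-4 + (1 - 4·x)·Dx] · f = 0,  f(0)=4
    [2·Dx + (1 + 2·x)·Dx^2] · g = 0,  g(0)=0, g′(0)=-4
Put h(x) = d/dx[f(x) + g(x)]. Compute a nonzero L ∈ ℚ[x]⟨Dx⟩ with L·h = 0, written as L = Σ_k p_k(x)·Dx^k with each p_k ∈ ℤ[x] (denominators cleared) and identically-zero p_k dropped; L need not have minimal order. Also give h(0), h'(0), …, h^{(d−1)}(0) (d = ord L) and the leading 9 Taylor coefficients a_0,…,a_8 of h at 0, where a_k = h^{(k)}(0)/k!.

L = (128 + 64·x) + (44 + 224·x + 128·x^2)·Dx + (-5 + 6·x + 48·x^2 + 32·x^3)·Dx^2  (order 2).
h: a_k = 12, 136, 752, 4128, 20416, 98432, 458496, 2097664, 9436160, …
ICs: h(0) = 12, h′(0) = 136.

f: a_k = 4, 16, 64, 256, 1024, 4096, 16384, 65536, 262144, …
g: a_k = 0, -4, 4, -16/3, 8, -64/5, 64/3, -256/7, 64, …
Sum ⇒ L₀ = lclm(L_f,L_g) in ℚ(x)⟨Dx⟩.
Derive L from L₀ (diff closure).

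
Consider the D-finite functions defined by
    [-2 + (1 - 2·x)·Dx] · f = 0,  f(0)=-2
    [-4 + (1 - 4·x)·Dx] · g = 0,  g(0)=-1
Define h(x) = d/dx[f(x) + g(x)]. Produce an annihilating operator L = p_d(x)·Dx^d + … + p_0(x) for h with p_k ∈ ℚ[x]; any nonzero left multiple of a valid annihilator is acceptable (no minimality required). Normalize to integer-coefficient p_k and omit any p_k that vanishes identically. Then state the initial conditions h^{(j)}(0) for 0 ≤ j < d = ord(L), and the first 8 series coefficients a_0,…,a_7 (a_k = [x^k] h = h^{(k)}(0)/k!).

L = 48 + (-18 + 48·x)·Dx + (1 - 6·x + 8·x^2)·Dx^2  (order 2).
h: a_k = -8, -48, -240, -1152, -5440, -25344, -116480, -528384, …
ICs: h(0) = -8, h′(0) = -48.

f: a_k = -2, -4, -8, -16, -32, -64, -128, -256, …
g: a_k = -1, -4, -16, -64, -256, -1024, -4096, -16384, …
f+g: L₀ = lclm(L_f,L_g), ord ≤ 1+1.
h=h₀': d/dx-closure on L₀ ⇒ L.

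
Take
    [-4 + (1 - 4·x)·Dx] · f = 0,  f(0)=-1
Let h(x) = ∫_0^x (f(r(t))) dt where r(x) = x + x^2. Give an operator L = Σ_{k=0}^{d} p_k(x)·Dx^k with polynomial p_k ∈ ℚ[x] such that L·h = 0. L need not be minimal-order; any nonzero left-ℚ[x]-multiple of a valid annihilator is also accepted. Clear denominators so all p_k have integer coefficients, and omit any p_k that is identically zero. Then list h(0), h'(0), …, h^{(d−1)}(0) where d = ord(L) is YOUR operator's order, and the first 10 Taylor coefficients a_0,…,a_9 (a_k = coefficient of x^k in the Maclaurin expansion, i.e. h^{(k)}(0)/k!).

L = (4 + 8·x)·Dx + (-1 + 4·x + 4·x^2)·Dx^2  (order 2).
h: a_k = 0, -1, -2, -20/3, -24, -464/5, -1120/3, -10816/7, -6528, -252160/9, …
ICs: h(0) = 0, h′(0) = -1.

f: a_k = -1, -4, -16, -64, -256, -1024, -4096, -16384, -65536, -262144, …
L₀ from L_f via x↦r, Dx↦r'^{-1}Dx.
h=∫₀ˣh₀: take L = L₀·Dx.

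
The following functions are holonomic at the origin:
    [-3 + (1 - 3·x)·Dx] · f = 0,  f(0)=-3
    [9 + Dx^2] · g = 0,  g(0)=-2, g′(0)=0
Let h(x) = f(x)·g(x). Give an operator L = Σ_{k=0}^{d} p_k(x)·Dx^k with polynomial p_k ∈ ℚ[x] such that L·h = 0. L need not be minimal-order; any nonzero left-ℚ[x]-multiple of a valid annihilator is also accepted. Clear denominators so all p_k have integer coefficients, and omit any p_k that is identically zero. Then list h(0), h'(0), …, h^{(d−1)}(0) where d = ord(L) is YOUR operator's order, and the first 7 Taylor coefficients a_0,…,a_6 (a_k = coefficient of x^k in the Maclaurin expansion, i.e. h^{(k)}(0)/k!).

L = (-9 + 27·x) + 6·Dx + (-1 + 3·x)·Dx^2  (order 2).
h: a_k = 6, 18, 27, 81, 1053/4, 3159/4, 94527/40, …
ICs: h(0) = 6, h′(0) = 18.

f: a_k = -3, -9, -27, -81, -243, -729, -2187, …
g: a_k = -2, 0, 9, 0, -27/4, 0, 81/40, …
f·g: L₀ = L_f ⊗_s L_g, ord ≤ 1·2.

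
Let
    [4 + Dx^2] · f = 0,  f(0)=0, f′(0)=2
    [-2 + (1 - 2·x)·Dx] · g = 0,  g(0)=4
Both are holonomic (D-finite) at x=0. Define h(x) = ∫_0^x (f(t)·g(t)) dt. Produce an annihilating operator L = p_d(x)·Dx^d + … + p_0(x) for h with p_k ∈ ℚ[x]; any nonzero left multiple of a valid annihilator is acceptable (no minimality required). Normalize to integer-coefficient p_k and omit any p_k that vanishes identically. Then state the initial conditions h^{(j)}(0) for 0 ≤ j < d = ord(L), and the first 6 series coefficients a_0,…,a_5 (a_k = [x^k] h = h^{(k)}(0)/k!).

L = (-4 + 8·x)·Dx + 4·Dx^2 + (-1 + 2·x)·Dx^3  (order 3).
h: a_k = 0, 0, 4, 16/3, 20/3, 32/3, …
ICs: h(0) = 0, h′(0) = 0, h′′(0) = 8.

f: a_k = 0, 2, 0, -4/3, 0, 4/15, …
g: a_k = 4, 8, 16, 32, 64, 128, …
f·g: L₀ = L_f ⊗_s L_g, ord ≤ 2·1.
h=∫h₀ ⇒ L = L₀·Dx.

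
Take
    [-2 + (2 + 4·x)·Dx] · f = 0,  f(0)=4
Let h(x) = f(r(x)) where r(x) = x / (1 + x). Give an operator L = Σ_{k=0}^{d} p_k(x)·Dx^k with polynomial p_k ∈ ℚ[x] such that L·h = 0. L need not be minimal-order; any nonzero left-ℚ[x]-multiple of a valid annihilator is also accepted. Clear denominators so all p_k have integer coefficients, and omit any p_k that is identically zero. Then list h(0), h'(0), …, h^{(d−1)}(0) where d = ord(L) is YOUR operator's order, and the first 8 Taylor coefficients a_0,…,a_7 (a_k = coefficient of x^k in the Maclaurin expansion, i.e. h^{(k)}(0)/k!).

f: a_k = 4, 4, -2, 2, -5/2, 7/2, -21/4, 33/4, …
Change of var in L_f (x↦r) gives L₀.
L = -1 + (1 + 4·x + 3·x^2)·Dx  (order 1).
h: a_k = 4, 4, -6, 10, -37/2, 75/2, -327/4, 753/4, …
ICs: h(0) = 4.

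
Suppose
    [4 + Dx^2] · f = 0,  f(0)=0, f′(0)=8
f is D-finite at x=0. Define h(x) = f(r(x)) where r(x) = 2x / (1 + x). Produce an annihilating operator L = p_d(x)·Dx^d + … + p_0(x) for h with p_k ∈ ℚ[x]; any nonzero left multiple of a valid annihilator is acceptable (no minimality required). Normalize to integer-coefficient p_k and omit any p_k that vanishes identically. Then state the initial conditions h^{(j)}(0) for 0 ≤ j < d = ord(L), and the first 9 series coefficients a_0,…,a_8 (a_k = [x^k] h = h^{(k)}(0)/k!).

f: a_k = 0, 8, 0, -16/3, 0, 16/15, 0, -32/315, 0, …
f∘r: x↦r, Dx↦Dx/r' in L_f ⇒ L₀.
L = 16 + (2 + 6·x + 6·x^2 + 2·x^3)·Dx + (1 + 4·x + 6·x^2 + 4·x^3 + x^4)·Dx^2  (order 2).
h: a_k = 0, 16, -16, -80/3, 112, -3088/15, 240, -39376/315, -10064/45, …
ICs: h(0) = 0, h′(0) = 16.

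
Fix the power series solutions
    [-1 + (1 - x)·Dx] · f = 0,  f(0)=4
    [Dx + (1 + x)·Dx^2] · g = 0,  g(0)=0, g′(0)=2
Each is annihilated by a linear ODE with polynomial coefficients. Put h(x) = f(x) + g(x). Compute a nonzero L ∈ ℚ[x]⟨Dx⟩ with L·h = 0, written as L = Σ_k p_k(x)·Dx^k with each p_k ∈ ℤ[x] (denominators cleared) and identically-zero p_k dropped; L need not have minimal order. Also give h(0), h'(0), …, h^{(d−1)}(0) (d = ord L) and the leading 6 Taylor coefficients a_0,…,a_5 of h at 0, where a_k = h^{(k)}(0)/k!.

f: a_k = 4, 4, 4, 4, 4, 4, …
g: a_k = 0, 2, -1, 2/3, -1/2, 2/5, …
h₀=f+g: left-lcm gives L₀, ord ≤ 3.
L = (10 + 2·x)·Dx + (4 + 16·x + 4·x^2)·Dx^2 + (-3 - x + 3·x^2 + x^3)·Dx^3  (order 3).
h: a_k = 4, 6, 3, 14/3, 7/2, 22/5, …
ICs: h(0) = 4, h′(0) = 6, h′′(0) = 6.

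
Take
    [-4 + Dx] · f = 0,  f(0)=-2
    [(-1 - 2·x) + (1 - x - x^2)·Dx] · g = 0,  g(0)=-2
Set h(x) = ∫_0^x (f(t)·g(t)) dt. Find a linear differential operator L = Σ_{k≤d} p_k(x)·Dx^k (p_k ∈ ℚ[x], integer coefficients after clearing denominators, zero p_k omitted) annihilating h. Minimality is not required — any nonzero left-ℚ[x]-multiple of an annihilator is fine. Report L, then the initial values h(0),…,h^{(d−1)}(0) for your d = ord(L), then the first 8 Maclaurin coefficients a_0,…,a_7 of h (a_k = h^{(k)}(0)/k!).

L = (5 - 2·x - 4·x^2)·Dx + (-1 + x + x^2)·Dx^2  (order 2).
h: a_k = 0, 4, 10, 56/3, 89/3, 652/15, 2776/45, 5492/63, …
ICs: h(0) = 0, h′(0) = 4.

f: a_k = -2, -8, -16, -64/3, -64/3, -256/15, -512/45, -2048/315, …
g: a_k = -2, -2, -4, -6, -10, -16, -26, -42, …
Product ⇒ symmetric product L₀, ord ≤ 1.
Integrate: L := L₀·Dx.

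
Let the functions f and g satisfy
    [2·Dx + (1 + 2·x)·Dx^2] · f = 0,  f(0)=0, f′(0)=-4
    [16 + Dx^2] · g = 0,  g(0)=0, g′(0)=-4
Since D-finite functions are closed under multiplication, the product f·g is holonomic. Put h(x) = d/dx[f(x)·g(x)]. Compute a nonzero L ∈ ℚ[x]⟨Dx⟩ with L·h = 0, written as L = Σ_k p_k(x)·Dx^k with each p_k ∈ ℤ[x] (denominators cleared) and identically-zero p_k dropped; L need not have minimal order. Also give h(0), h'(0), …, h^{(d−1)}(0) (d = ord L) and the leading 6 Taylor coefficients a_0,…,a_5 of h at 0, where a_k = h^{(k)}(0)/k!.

f: a_k = 0, -4, 4, -16/3, 8, -64/5, …
g: a_k = 0, -4, 0, 32/3, 0, -128/15, …
f·g: L₀ = L_f ⊗_s L_g, ord ≤ 2·2.
h=h₀': d/dx-closure on L₀ ⇒ L.
L = (-896 + 28672·x + 282624·x^2 + 1032192·x^3 + 1826816·x^4 + 1572864·x^5 + 524288·x^6) + (576 + 12416·x + 66560·x^2 + 153600·x^3 + 163840·x^4 + 65536·x^5)·Dx + (280 + 6592·x + 44480·x^2 + 141312·x^3 + 234496·x^4 + 196608·x^5 + 65536·x^6)·Dx^2 + (36 + 776·x + 4160·x^2 + 9600·x^3 + 10240·x^4 + 4096·x^5)·Dx^3 + (21 + 300·x + 1676·x^2 + 4800·x^3 + 7520·x^4 + 6144·x^5 + 2048·x^6)·Dx^4  (order 4).
h: a_k = 0, 32, -48, -256/3, 160/3, 512/3, …
ICs: h(0) = 0, h′(0) = 32, h′′(0) = -96, h′′′(0) = -512.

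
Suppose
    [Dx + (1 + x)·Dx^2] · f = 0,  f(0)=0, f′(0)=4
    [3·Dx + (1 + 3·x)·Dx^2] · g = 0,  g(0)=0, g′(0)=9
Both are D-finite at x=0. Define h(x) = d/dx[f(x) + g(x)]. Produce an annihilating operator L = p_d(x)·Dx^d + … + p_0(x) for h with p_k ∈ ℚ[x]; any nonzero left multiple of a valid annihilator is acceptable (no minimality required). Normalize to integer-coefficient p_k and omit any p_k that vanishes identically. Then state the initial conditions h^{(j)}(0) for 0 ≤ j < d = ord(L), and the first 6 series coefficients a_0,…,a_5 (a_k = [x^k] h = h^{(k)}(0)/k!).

L = 6 + (8 + 12·x)·Dx + (1 + 4·x + 3·x^2)·Dx^2  (order 2).
h: a_k = 13, -31, 85, -247, 733, -2191, …
ICs: h(0) = 13, h′(0) = -31.

f: a_k = 0, 4, -2, 4/3, -1, 4/5, …
g: a_k = 0, 9, -27/2, 27, -243/4, 729/5, …
h₀=f+g: left-lcm gives L₀, ord ≤ 4.
Differentiate: ansatz ord ≤ ord L₀ ⇒ L.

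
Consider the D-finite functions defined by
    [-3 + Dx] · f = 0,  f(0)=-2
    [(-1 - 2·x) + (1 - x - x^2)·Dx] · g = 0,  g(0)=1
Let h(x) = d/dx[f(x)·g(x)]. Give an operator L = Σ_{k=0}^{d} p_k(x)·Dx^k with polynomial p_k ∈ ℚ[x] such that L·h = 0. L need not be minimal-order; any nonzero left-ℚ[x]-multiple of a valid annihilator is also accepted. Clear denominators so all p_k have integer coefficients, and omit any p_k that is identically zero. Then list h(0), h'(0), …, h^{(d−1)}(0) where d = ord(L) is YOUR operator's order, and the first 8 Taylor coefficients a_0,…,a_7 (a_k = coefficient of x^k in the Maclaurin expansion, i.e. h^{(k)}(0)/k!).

f: a_k = -2, -6, -9, -9, -27/4, -81/20, -81/40, -243/280, …
g: a_k = 1, 1, 2, 3, 5, 8, 13, 21, …
Sym-product of L_f,L_g gives L₀ (≤ ord 1).
h=h₀': d/dx-closure on L₀ ⇒ L.
L = (19 - 6·x - 21·x^2 + 6·x^3 + 9·x^4) + (-4 + 5·x + 6·x^2 - 4·x^3 - 3·x^4)·Dx  (order 1).
h: a_k = -8, -38, -108, -247, -509, -19869/20, -18777/10, -972481/280, …
ICs: h(0) = -8.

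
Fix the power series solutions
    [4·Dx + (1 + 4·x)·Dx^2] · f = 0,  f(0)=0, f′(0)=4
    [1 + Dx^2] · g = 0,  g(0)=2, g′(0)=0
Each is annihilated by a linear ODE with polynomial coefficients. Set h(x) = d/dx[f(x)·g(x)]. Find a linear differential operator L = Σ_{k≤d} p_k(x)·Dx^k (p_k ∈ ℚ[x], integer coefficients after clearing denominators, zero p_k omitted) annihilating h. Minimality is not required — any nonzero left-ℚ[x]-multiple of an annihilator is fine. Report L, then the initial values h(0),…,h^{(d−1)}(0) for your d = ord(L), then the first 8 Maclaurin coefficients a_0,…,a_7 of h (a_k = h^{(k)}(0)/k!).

L = (-12355 - 1064·x - 6288·x^2 - 16128·x^3 - 13568·x^4 + 6144·x^5 + 4096·x^6) + (-3384 - 15968·x - 14080·x^2 - 15360·x^3 + 10240·x^4 + 8192·x^5)·Dx + (-12502 - 2384·x - 10016·x^2 - 19968·x^3 - 14848·x^4 + 12288·x^5 + 8192·x^6)·Dx^2 + (-3384 - 15968·x - 14080·x^2 - 15360·x^3 + 10240·x^4 + 8192·x^5)·Dx^3 + (-147 - 1320·x - 3728·x^2 - 3840·x^3 - 1280·x^4 + 6144·x^5 + 4096·x^6)·Dx^4  (order 4).
h: a_k = 8, -32, 116, -480, 1943, -7812, 940403/30, -5654392/45, …
ICs: h(0) = 8, h′(0) = -32, h′′(0) = 232, h′′′(0) = -2880.

f: a_k = 0, 4, -8, 64/3, -64, 1024/5, -2048/3, 16384/7, …
g: a_k = 2, 0, -1, 0, 1/12, 0, -1/360, 0, …
Product ⇒ symmetric product L₀, ord ≤ 4.
Derive L from L₀ (diff closure).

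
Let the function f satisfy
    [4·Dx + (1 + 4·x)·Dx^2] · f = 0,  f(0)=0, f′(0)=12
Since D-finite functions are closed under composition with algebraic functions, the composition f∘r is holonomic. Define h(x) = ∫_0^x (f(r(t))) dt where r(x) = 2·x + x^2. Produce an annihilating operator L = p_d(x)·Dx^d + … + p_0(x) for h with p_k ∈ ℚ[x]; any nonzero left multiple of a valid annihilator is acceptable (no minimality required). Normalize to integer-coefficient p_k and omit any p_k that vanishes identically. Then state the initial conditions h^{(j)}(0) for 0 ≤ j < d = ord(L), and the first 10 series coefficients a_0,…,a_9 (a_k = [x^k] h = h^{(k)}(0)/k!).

f: a_k = 0, 12, -24, 64, -192, 3072/5, -2048, 49152/7, -24576, 262144/3, …
h₀=f(r): pull back L_f along r ⇒ L₀.
Integrate: L := L₀·Dx.
L = (7 + 8·x + 4·x^2)·Dx^2 + (1 + 9·x + 12·x^2 + 4·x^3)·Dx^3  (order 3).
h: a_k = 0, 0, 12, -28, 104, -2328/5, 11584/5, -12352, 484032/7, -1204288/3, …
ICs: h(0) = 0, h′(0) = 0, h′′(0) = 24.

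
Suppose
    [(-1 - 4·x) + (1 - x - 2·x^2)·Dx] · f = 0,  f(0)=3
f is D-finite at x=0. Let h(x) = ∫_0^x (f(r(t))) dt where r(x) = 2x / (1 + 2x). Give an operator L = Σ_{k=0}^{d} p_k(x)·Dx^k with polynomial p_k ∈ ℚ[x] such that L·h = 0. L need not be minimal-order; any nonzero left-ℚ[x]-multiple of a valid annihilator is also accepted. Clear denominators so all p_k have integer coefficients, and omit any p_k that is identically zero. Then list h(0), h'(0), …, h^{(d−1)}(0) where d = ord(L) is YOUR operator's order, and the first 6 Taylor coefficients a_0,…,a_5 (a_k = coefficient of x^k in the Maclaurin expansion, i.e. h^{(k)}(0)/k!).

f: a_k = 3, 3, 9, 15, 33, 63, …
Change of var in L_f (x↦r) gives L₀.
Integrate: L := L₀·Dx.
L = (2 + 20·x)·Dx + (-1 - 4·x + 4·x^2 + 16·x^3)·Dx^2  (order 2).
h: a_k = 0, 3, 3, 8, 0, 192/5, …
ICs: h(0) = 0, h′(0) = 3.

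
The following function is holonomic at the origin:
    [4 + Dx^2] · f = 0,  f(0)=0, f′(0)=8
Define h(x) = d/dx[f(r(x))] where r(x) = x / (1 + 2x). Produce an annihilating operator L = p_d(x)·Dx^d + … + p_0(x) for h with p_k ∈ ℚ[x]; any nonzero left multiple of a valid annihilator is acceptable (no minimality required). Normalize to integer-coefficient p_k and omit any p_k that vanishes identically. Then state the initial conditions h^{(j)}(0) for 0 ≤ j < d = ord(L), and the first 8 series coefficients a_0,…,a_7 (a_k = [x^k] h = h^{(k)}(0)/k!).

L = (28 + 96·x + 96·x^2) + (12 + 72·x + 144·x^2 + 96·x^3)·Dx + (1 + 8·x + 24·x^2 + 32·x^3 + 16·x^4)·Dx^2  (order 2).
h: a_k = 8, -32, 80, -128, 16/3, 960, -221792/45, 814592/45, …
ICs: h(0) = 8, h′(0) = -32.

f: a_k = 0, 8, 0, -16/3, 0, 16/15, 0, -32/315, …
L₀ from L_f via x↦r, Dx↦r'^{-1}Dx.
Differentiate: ansatz ord ≤ ord L₀ ⇒ L.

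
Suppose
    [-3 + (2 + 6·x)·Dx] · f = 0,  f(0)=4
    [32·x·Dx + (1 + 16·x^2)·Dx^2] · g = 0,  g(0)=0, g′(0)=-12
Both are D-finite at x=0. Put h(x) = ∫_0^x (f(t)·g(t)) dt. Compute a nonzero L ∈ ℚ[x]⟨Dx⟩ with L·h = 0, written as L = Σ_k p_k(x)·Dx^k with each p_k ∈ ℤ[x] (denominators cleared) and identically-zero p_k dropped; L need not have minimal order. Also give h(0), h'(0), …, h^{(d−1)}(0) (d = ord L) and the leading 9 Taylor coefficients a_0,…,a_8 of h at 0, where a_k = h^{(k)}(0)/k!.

L = (27 - 192·x - 144·x^2)·Dx + (-12 + 92·x + 576·x^2 + 576·x^3)·Dx^2 + (4 + 24·x + 100·x^2 + 384·x^3 + 576·x^4)·Dx^3  (order 3).
h: a_k = 0, 0, -24, -24, 155/2, 303/5, -34583/80, -285867/560, 68900757/17920, …
ICs: h(0) = 0, h′(0) = 0, h′′(0) = -48.

f: a_k = 4, 6, -9/2, 27/4, -405/32, 1701/64, -15309/256, 72171/512, -2814669/8192, …
g: a_k = 0, -12, 0, 64, 0, -3072/5, 0, 49152/7, 0, …
L₀ := L_f ⊗_s L_g (sym. prod.), ord ≤ 2.
h=∫h₀ ⇒ L = L₀·Dx.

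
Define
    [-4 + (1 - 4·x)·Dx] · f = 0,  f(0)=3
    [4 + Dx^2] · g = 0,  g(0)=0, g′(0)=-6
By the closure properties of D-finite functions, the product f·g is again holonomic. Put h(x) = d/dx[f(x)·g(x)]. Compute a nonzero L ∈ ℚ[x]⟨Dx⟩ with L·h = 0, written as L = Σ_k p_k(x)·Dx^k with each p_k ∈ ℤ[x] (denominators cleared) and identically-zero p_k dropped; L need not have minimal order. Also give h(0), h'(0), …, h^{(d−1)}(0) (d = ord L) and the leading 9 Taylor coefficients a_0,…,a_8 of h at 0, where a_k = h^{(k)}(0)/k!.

L = (-28 - 32·x + 64·x^2) + (-8 + 32·x)·Dx + (1 - 8·x + 16·x^2)·Dx^2  (order 2).
h: a_k = -18, -144, -828, -4416, -22092, -530208/5, -2474296/5, -79177472/35, -50899804/5, …
ICs: h(0) = -18, h′(0) = -144.

f: a_k = 3, 12, 48, 192, 768, 3072, 12288, 49152, 196608, …
g: a_k = 0, -6, 0, 4, 0, -4/5, 0, 8/105, 0, …
f·g: L₀ = L_f ⊗_s L_g, ord ≤ 1·2.
Differentiate: ansatz ord ≤ ord L₀ ⇒ L.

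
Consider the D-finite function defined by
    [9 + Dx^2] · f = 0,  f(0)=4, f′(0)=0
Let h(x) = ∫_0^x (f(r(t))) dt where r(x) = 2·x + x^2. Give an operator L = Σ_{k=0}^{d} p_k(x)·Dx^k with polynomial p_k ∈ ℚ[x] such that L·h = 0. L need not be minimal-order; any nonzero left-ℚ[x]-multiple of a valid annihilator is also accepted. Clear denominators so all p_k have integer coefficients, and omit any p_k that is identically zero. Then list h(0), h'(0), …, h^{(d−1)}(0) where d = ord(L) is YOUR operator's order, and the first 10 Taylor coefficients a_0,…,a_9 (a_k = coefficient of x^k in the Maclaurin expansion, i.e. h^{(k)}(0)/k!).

f: a_k = 4, 0, -18, 0, 27/2, 0, -81/20, 0, 729/1120, 0, …
L₀ from L_f via x↦r, Dx↦r'^{-1}Dx.
Integrate: L := L₀·Dx.
L = (36 + 108·x + 108·x^2 + 36·x^3)·Dx - Dx^2 + (1 + x)·Dx^3  (order 3).
h: a_k = 0, 4, 0, -24, -18, 198/5, 72, 324/35, -837/10, -6159/70, …
ICs: h(0) = 0, h′(0) = 4, h′′(0) = 0.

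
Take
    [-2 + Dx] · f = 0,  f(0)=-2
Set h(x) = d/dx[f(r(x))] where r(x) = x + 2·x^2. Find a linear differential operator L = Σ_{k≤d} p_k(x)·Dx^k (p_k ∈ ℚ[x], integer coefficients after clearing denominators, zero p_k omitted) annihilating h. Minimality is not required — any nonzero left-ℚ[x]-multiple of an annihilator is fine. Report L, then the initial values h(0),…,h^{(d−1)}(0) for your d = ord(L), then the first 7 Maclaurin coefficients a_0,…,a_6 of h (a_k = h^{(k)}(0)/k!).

L = (6 + 16·x + 32·x^2) + (-1 - 4·x)·Dx  (order 1).
h: a_k = -4, -24, -56, -400/3, -216, -5296/15, -20848/45, …
ICs: h(0) = -4.

f: a_k = -2, -4, -4, -8/3, -4/3, -8/15, -8/45, …
f∘r: x↦r, Dx↦Dx/r' in L_f ⇒ L₀.
Differentiate: ansatz ord ≤ ord L₀ ⇒ L.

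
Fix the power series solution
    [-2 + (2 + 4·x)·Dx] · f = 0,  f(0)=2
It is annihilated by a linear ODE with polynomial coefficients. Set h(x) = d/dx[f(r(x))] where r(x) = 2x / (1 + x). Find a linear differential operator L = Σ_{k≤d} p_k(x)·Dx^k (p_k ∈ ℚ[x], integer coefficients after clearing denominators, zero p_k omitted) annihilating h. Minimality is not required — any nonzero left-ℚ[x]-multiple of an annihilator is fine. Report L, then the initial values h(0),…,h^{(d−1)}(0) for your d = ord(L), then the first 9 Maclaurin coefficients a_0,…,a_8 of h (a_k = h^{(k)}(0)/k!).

L = (-4 - 10·x) + (-1 - 6·x - 5·x^2)·Dx  (order 1).
h: a_k = 4, -16, 60, -240, 1020, -4512, 20468, -94400, 440460, …
ICs: h(0) = 4.

f: a_k = 2, 2, -1, 1, -5/4, 7/4, -21/8, 33/8, -429/64, …
h₀=f(r): pull back L_f along r ⇒ L₀.
h₀' ⇒ L via d/dx closure of L₀.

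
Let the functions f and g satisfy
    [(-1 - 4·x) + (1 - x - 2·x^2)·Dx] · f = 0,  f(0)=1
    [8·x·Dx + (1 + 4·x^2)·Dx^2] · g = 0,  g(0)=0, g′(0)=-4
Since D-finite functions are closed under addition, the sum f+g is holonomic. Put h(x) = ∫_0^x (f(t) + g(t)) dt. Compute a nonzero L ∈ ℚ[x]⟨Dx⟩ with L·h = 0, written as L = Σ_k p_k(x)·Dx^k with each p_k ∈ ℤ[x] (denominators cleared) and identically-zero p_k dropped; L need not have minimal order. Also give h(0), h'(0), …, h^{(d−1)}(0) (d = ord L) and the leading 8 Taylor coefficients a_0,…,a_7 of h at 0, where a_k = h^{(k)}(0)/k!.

L = (-24 + 96·x + 864·x^2 + 1536·x^3 + 3264·x^4 + 768·x^6)·Dx^2 + (19 + 80·x + 100·x^2 + 544·x^3 + 1424·x^4 + 2368·x^5 + 192·x^6 + 768·x^7)·Dx^3 + (-3 - 7·x - 32·x^2 + 28·x^3 - 24·x^4 + 240·x^5 + 256·x^6 + 64·x^7 + 128·x^8)·Dx^4  (order 4).
h: a_k = 0, 1, -3/2, 1, 31/12, 11/5, 41/30, 43/7, …
ICs: h(0) = 0, h′(0) = 1, h′′(0) = -3, h′′′(0) = 6.

f: a_k = 1, 1, 3, 5, 11, 21, 43, 85, …
g: a_k = 0, -4, 0, 16/3, 0, -64/5, 0, 256/7, …
f+g: L₀ = lclm(L_f,L_g), ord ≤ 1+2.
h=∫h₀ ⇒ L = L₀·Dx.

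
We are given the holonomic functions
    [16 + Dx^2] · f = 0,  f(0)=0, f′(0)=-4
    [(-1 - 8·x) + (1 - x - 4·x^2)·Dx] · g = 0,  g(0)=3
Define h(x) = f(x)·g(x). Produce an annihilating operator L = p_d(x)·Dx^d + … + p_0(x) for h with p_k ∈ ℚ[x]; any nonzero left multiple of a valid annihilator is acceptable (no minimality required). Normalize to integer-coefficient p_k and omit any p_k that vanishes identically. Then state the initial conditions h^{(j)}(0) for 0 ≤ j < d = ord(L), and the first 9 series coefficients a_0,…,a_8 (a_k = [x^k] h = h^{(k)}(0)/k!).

L = (-8 + 16·x + 64·x^2) + (2 + 16·x)·Dx + (-1 + x + 4·x^2)·Dx^2  (order 2).
h: a_k = 0, -12, -12, -28, -76, -1068/5, -2588/5, -143036/105, -360428/105, …
ICs: h(0) = 0, h′(0) = -12.

f: a_k = 0, -4, 0, 32/3, 0, -128/15, 0, 1024/315, 0, …
g: a_k = 3, 3, 15, 27, 87, 195, 543, 1323, 3495, …
L₀ := L_f ⊗_s L_g (sym. prod.), ord ≤ 2.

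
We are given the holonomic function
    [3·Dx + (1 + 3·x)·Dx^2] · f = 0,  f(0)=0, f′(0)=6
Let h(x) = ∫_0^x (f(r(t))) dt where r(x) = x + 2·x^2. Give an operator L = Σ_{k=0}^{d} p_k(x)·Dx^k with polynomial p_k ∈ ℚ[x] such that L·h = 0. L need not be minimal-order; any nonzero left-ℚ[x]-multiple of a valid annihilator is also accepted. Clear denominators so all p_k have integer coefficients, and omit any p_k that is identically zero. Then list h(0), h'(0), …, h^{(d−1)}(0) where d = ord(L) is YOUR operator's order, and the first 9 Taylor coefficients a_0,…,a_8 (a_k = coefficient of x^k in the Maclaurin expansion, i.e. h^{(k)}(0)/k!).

f: a_k = 0, 6, -9, 18, -81/2, 486/5, -243, 4374/7, -6561/4, …
f∘r: x↦r, Dx↦Dx/r' in L_f ⇒ L₀.
h=∫h₀ ⇒ L = L₀·Dx.
L = (-1 + 12·x + 24·x^2)·Dx^2 + (1 + 7·x + 18·x^2 + 24·x^3)·Dx^3  (order 3).
h: a_k = 0, 0, 3, 1, -9/2, 63/10, -9/5, -99/7, 1053/28, …
ICs: h(0) = 0, h′(0) = 0, h′′(0) = 6.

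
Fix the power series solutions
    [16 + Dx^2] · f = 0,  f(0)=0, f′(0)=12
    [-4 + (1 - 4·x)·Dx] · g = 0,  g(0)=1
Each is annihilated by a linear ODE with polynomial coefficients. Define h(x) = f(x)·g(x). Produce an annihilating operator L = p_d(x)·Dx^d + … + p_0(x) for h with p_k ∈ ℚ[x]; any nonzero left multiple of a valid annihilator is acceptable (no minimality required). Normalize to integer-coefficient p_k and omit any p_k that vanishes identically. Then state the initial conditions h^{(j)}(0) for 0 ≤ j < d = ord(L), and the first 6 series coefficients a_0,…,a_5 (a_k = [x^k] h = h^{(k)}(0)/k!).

L = (-16 + 64·x) + 8·Dx + (-1 + 4·x)·Dx^2  (order 2).
h: a_k = 0, 12, 48, 160, 640, 12928/5, …
ICs: h(0) = 0, h′(0) = 12.

f: a_k = 0, 12, 0, -32, 0, 128/5, …
g: a_k = 1, 4, 16, 64, 256, 1024, …
Product ⇒ symmetric product L₀, ord ≤ 2.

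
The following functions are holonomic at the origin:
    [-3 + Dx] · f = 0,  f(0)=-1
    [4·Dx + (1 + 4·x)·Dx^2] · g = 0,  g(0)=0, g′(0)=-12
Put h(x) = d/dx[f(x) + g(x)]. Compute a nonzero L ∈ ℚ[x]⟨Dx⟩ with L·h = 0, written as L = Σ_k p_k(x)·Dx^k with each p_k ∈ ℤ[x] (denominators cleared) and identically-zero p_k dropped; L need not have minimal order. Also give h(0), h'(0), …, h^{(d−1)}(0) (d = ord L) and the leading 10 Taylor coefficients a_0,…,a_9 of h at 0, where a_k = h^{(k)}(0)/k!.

f: a_k = -1, -3, -9/2, -9/2, -27/8, -81/40, -81/80, -243/560, -729/4480, -243/4480, …
g: a_k = 0, -12, 24, -64, 192, -3072/5, 2048, -49152/7, 24576, -262144/3, …
h₀=f+g: left-lcm gives L₀, ord ≤ 3.
Derive L from L₀ (diff closure).
L = (-132 - 144·x) + (23 - 72·x - 144·x^2)·Dx + (7 + 40·x + 48·x^2)·Dx^2  (order 2).
h: a_k = -15, 39, -411/2, 1509/2, -24657/8, 491277/40, -3932403/80, 110099751/560, -3523217547/4480, 14092860711/4480, …
ICs: h(0) = -15, h′(0) = 39.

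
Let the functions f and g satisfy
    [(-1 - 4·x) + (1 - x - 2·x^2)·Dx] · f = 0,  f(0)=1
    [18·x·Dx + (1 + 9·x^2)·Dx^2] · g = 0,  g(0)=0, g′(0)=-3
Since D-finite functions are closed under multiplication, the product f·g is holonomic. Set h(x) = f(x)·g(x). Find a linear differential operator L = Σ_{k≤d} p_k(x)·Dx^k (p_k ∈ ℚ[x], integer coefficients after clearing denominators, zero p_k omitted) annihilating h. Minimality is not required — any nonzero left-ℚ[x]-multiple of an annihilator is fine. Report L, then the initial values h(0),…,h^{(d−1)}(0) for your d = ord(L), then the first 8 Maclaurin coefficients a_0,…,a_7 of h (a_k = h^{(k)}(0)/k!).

L = (4 + 18·x + 108·x^2) + (2 - 10·x + 36·x^2 + 108·x^3)·Dx + (-1 + x - 7·x^2 + 9·x^3 + 18·x^4)·Dx^2  (order 2).
h: a_k = 0, -3, -3, 0, -6, -273/5, -333/5, 4782/35, …
ICs: h(0) = 0, h′(0) = -3.

f: a_k = 1, 1, 3, 5, 11, 21, 43, 85, …
g: a_k = 0, -3, 0, 9, 0, -243/5, 0, 2187/7, …
f·g: L₀ = L_f ⊗_s L_g, ord ≤ 1·2.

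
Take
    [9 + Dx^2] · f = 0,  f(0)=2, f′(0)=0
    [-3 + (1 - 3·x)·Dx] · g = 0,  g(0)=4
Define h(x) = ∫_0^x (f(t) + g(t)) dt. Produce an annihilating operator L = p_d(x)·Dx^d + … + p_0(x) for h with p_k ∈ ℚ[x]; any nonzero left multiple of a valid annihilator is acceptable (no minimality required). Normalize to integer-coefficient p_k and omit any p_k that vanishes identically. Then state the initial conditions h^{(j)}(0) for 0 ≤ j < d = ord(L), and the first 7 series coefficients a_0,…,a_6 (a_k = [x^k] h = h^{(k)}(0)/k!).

L = (-63 + 54·x - 81·x^2)·Dx + (9 - 45·x + 81·x^2 - 81·x^3)·Dx^2 + (-7 + 6·x - 9·x^2)·Dx^3 + (1 - 5·x + 9·x^2 - 9·x^3)·Dx^4  (order 4).
h: a_k = 0, 6, 6, 9, 27, 1323/20, 162, …
ICs: h(0) = 0, h′(0) = 6, h′′(0) = 12, h′′′(0) = 54.

f: a_k = 2, 0, -9, 0, 27/4, 0, -81/40, …
g: a_k = 4, 12, 36, 108, 324, 972, 2916, …
Sum ⇒ L₀ = lclm(L_f,L_g) in ℚ(x)⟨Dx⟩.
h=∫₀ˣh₀: take L = L₀·Dx.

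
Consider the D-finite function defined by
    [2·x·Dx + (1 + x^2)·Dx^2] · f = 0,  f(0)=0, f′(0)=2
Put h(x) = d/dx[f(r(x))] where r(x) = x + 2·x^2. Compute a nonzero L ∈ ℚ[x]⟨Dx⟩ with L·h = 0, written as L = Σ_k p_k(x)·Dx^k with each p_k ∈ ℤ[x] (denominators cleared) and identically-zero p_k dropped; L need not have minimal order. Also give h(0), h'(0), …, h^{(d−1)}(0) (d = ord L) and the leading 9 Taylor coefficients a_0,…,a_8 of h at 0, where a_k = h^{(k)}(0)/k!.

f: a_k = 0, 2, 0, -2/3, 0, 2/5, 0, -2/7, 0, …
Change of var in L_f (x↦r) gives L₀.
Differentiate: ansatz ord ≤ ord L₀ ⇒ L.
L = (-4 + 2·x + 16·x^2 + 48·x^3 + 48·x^4) + (1 + 4·x + x^2 + 8·x^3 + 20·x^4 + 16·x^5)·Dx  (order 1).
h: a_k = 2, 8, -2, -16, -38, -8, 110, 224, 74, …
ICs: h(0) = 2.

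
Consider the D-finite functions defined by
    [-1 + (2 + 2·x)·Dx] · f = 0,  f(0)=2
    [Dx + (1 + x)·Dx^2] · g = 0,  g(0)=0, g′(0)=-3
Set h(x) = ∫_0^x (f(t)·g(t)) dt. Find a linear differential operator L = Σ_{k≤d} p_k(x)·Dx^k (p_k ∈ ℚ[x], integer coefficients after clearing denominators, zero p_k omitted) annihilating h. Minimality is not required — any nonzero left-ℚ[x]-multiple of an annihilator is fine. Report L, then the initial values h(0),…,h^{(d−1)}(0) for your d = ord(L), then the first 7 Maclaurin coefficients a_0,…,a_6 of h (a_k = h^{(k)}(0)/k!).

f: a_k = 2, 1, -1/4, 1/8, -5/64, 7/128, -21/512, …
g: a_k = 0, -3, 3/2, -1, 3/4, -3/5, 1/2, …
f·g: L₀ = L_f ⊗_s L_g, ord ≤ 1·2.
Integrate: L := L₀·Dx.
L = Dx + (4 + 8·x + 4·x^2)·Dx^3  (order 3).
h: a_k = 0, 0, -3, 0, 1/16, -1/20, 71/1920, …
ICs: h(0) = 0, h′(0) = 0, h′′(0) = -6.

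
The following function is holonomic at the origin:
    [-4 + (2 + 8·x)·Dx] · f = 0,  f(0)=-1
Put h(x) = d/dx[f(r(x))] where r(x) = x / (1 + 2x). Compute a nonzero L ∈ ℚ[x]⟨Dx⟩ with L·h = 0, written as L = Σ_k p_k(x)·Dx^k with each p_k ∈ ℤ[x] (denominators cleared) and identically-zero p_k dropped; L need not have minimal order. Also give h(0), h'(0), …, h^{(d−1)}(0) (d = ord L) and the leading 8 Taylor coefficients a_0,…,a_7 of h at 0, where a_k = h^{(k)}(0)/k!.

f: a_k = -1, -2, 2, -4, 10, -28, 84, -264, …
Substitute x→r, Dx→(1/r')Dx; clear ⇒ L₀.
Derive L from L₀ (diff closure).
L = (-6 - 24·x) + (-1 - 8·x - 12·x^2)·Dx  (order 1).
h: a_k = -2, 12, -60, 296, -1500, 7848, -42168, 231120, …
ICs: h(0) = -2.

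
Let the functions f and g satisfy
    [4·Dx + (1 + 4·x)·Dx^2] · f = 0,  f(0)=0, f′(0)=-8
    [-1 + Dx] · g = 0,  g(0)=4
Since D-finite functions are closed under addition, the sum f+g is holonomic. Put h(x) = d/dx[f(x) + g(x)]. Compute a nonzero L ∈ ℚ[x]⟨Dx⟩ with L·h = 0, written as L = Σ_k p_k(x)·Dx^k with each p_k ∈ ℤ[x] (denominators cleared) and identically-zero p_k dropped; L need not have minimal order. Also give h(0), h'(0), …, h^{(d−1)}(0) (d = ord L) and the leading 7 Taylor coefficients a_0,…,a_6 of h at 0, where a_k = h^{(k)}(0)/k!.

f: a_k = 0, -8, 16, -128/3, 128, -2048/5, 4096/3, …
g: a_k = 4, 4, 2, 2/3, 1/6, 1/30, 1/180, …
f+g: L₀ = lclm(L_f,L_g), ord ≤ 2+1.
Derive L from L₀ (diff closure).
L = (-36 - 16·x) + (31 - 8·x - 16·x^2)·Dx + (5 + 24·x + 16·x^2)·Dx^2  (order 2).
h: a_k = -4, 36, -126, 1538/3, -12287/6, 245761/30, -5898239/180, …
ICs: h(0) = -4, h′(0) = 36.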